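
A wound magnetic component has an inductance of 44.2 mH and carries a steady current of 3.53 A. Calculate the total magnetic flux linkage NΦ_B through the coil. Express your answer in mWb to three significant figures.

From L = NΦ_B/I, the flux linkage is NΦ_B = LI.
NΦ_B = (4.420×10^-2 H)(3.53 A) = 0.156 Wb.

NΦ_B ≈ 156 mWb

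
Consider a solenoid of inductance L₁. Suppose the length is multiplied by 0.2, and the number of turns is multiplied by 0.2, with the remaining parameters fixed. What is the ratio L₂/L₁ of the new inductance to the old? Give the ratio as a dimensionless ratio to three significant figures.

L₂/L₁ = 0.200

For a solenoid, L ∝ μᵣN²A/ℓ.
L₂/L₁ = (0.2)^-1 × (0.2)^2 = 0.200.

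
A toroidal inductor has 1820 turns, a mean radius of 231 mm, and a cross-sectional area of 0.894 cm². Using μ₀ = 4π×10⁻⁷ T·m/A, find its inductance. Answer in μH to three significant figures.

L ≈ 256 μH

For a thin toroid, L = μ₀N²A/(2πR).
L = (4π×10⁻⁷)(1820)²(8.940×10^-5) / (2π×0.231 m) = 2.564×10^-4 H.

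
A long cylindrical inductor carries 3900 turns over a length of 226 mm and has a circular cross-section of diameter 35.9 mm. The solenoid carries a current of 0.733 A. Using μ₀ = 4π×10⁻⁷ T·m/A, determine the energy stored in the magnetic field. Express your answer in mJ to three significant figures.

U ≈ 23.0 mJ

A = π(d/2)² = π(1.795×10^-2 m)² = 1.012×10^-3 m².
L = μ₀N²A/ℓ = (4π×10⁻⁷)(3900)²(1.012×10^-3)/(0.226) = 8.561×10^-2 H.
U = ½LI² = ½(8.561×10^-2)(0.733)² = 2.300×10^-2 J.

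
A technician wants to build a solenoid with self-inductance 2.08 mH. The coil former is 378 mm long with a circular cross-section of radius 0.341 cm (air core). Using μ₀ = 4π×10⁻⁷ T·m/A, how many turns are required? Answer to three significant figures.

N ≈ 4140 turns

A = πr² = π(3.410×10^-3 m)² = 3.653×10^-5 m².
From L = μ₀N²A/ℓ, N = √(Lℓ / (μ₀A)).
N = √[(2.080×10^-3)(0.378) / ((4π×10⁻⁷)×3.653×10^-5)] = √(1.713×10^7) ≈ 4138.5.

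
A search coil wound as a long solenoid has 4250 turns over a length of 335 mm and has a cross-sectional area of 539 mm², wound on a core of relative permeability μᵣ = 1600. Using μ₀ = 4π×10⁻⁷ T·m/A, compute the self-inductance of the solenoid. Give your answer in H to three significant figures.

L ≈ 58.4 H

A = 539 mm² = 5.390×10^-4 m².
For a long solenoid, L = μ₀μᵣN²A/ℓ.
L = (4π×10⁻⁷)(1600)(4250)²(5.390×10^-4)/(0.335 m) = 58.43 H.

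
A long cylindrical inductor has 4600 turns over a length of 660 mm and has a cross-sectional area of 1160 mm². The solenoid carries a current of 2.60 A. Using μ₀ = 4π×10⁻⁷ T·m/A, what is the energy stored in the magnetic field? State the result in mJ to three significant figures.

A = 1160 mm² = 1.160×10^-3 m².
L = μ₀N²A/ℓ = (4π×10⁻⁷)(4600)²(1.160×10^-3)/(0.66) = 4.673×10^-2 H.
U = ½LI² = ½(4.673×10^-2)(2.60)² = 0.158 J.

U ≈ 158 mJ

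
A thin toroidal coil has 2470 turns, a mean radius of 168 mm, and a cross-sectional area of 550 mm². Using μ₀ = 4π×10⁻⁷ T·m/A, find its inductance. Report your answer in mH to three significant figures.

For a thin toroid, L = μ₀N²A/(2πR).
L = (4π×10⁻⁷)(2470)²(5.500×10^-4) / (2π×0.168 m) = 3.9946×10^-3 H.

L ≈ 3.99 mH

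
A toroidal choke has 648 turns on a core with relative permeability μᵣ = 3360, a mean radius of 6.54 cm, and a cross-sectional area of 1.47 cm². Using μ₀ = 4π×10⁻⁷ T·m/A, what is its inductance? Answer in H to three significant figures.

L ≈ 0.634 H

For a thin toroid, L = μ₀μᵣN²A/(2πR).
L = (4π×10⁻⁷)(3360)(648)²(1.470×10^-4) / (2π×6.540×10^-2 m) = 0.6342 H.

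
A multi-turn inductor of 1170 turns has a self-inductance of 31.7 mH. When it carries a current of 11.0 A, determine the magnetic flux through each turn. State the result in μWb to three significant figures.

Φ_B ≈ 298 μWb

From L = NΦ_B/I, the flux per turn is Φ_B = LI/N.
Φ_B = (3.170×10^-2 H)(11.0 A)/1170 = 2.980×10^-4 Wb.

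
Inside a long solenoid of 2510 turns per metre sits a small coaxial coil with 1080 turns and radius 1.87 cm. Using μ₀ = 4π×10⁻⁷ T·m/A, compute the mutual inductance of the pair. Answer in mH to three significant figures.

The outer solenoid produces a uniform field B₁ = μ₀n₁I₁ across the inner coil,
so the flux linkage is N₂Φ = N₂B₁A₂ = μ₀n₁N₂A₂·I₁, giving M = μ₀n₁N₂A₂.
A₂ = πr² = π(1.870×10^-2 m)² = 1.099×10^-3 m².
M = (4π×10⁻⁷)(2510)(1080)(1.099×10^-3) = 3.742×10^-3 H.

M ≈ 3.74 mH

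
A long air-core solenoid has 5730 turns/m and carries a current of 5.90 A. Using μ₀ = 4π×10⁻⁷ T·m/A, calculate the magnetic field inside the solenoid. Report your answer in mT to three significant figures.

B ≈ 42.5 mT

Inside a long solenoid, B = μ₀nI.
B = (4π×10⁻⁷)(5.730×10^3 m⁻¹)(5.90 A) = 4.248×10^-2 T.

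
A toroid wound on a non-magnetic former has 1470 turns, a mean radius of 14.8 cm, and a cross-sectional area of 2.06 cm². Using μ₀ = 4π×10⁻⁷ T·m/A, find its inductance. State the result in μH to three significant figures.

For a thin toroid, L = μ₀N²A/(2πR).
L = (4π×10⁻⁷)(1470)²(2.060×10^-4) / (2π×0.148 m) = 6.015×10^-4 H.

L ≈ 602 μH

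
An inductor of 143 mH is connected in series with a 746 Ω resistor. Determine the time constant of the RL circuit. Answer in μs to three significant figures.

τ = L/R = (0.143 H)/(746 Ω) = 1.917×10^-4 s.

τ ≈ 192 μs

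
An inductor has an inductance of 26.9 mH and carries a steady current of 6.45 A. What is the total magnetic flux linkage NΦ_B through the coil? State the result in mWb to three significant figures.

From L = NΦ_B/I, the flux linkage is NΦ_B = LI.
NΦ_B = (2.690×10^-2 H)(6.45 A) = 0.1735 Wb.

NΦ_B ≈ 174 mWb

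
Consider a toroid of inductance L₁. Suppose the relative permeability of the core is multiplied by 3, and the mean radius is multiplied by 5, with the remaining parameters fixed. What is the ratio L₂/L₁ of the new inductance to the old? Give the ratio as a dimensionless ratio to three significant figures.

For a toroid, L ∝ μᵣN²A/R.
L₂/L₁ = (3) × (5)^-1 = 0.600.

L₂/L₁ = 0.600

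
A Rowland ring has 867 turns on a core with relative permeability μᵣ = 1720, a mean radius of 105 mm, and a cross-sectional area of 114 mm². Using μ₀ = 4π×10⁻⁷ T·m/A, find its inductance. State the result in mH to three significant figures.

For a thin toroid, L = μ₀μᵣN²A/(2πR).
L = (4π×10⁻⁷)(1720)(867)²(1.140×10^-4) / (2π×0.105 m) = 0.2807 H.

L ≈ 281 mH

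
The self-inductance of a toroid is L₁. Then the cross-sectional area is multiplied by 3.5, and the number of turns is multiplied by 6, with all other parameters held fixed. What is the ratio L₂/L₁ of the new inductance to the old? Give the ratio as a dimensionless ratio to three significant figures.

L₂/L₁ = 126

For a toroid, L ∝ μᵣN²A/R.
L₂/L₁ = (3.5) × (6)^2 = 126.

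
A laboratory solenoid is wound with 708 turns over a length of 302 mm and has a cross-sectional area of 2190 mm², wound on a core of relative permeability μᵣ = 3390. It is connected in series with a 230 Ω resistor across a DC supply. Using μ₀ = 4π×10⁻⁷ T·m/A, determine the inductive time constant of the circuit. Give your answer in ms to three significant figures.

A = 2190 mm² = 2.190×10^-3 m².
L = μ₀μᵣN²A/ℓ = (4π×10⁻⁷)(3390)(708)²(2.190×10^-3)/(0.302) = 15.49 H.
τ = L/R = (15.49)/(230) = 6.733×10^-2 s.

τ ≈ 67.3 ms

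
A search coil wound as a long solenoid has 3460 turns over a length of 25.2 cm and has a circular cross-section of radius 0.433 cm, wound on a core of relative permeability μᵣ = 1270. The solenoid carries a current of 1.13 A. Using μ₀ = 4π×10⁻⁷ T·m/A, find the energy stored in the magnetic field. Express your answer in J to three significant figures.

A = πr² = π(4.330×10^-3 m)² = 5.890×10^-5 m².
L = μ₀μᵣN²A/ℓ = (4π×10⁻⁷)(1270)(3460)²(5.890×10^-5)/(0.252) = 4.466 H.
U = ½LI² = ½(4.466)(1.13)² = 2.851 J.

U ≈ 2.85 J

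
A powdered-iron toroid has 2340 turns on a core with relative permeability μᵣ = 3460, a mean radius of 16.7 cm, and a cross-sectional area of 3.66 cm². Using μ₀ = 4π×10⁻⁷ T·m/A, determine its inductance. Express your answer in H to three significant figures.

For a thin toroid, L = μ₀μᵣN²A/(2πR).
L = (4π×10⁻⁷)(3460)(2340)²(3.660×10^-4) / (2π×0.167 m) = 8.304 H.

L ≈ 8.30 H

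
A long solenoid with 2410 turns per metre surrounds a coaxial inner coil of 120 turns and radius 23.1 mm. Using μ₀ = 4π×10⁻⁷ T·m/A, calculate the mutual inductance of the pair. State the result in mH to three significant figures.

The outer solenoid produces a uniform field B₁ = μ₀n₁I₁ across the inner coil,
so the flux linkage is N₂Φ = N₂B₁A₂ = μ₀n₁N₂A₂·I₁, giving M = μ₀n₁N₂A₂.
A₂ = πr² = π(2.310×10^-2 m)² = 1.676×10^-3 m².
M = (4π×10⁻⁷)(2410)(120)(1.676×10^-3) = 6.092×10^-4 H.

M ≈ 0.609 mH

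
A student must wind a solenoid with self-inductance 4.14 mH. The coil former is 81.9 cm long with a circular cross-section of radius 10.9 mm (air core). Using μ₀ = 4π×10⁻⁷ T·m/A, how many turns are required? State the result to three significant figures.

N ≈ 2690 turns

A = πr² = π(1.090×10^-2 m)² = 3.733×10^-4 m².
From L = μ₀N²A/ℓ, N = √(Lℓ / (μ₀A)).
N = √[(4.140×10^-3)(0.819) / ((4π×10⁻⁷)×3.733×10^-4)] = √(7.229×10^6) ≈ 2688.7.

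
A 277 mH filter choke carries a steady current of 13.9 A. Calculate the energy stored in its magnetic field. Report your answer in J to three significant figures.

U ≈ 26.8 J

Stored magnetic energy: U = ½LI².
U = ½(0.277 H)(13.9 A)² = 26.76 J.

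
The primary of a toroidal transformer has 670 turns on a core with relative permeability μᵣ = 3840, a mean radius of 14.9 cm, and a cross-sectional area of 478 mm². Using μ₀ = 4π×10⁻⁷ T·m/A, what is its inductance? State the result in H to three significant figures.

L ≈ 1.11 H

For a thin toroid, L = μ₀μᵣN²A/(2πR).
L = (4π×10⁻⁷)(3840)(670)²(4.780×10^-4) / (2π×0.149 m) = 1.106 H.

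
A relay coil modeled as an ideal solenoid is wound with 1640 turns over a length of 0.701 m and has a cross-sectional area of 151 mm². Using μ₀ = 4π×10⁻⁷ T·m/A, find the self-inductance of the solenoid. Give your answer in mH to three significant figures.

L ≈ 0.728 mH

A = 151 mm² = 1.510×10^-4 m².
For a long solenoid, L = μ₀N²A/ℓ.
L = (4π×10⁻⁷)(1640)²(1.510×10^-4)/(0.701 m) = 7.280×10^-4 H.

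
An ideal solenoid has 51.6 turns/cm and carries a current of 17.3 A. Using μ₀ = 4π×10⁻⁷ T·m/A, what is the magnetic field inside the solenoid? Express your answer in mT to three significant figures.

Inside a long solenoid, B = μ₀nI.
B = (4π×10⁻⁷)(5.160×10^3 m⁻¹)(17.3 A) = 0.1122 T.

B ≈ 112 mT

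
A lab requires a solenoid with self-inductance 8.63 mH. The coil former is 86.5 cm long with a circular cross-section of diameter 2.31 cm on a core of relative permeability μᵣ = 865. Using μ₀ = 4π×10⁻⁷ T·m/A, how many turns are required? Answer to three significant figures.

A = π(d/2)² = π(1.155×10^-2 m)² = 4.191×10^-4 m².
From L = μ₀μᵣN²A/ℓ, N = √(Lℓ / (μ₀μᵣA)).
N = √[(8.630×10^-3)(0.865) / ((4π×10⁻⁷)(865)×4.191×10^-4)] = √(1.639×10^4) ≈ 128.0.

N ≈ 128 turns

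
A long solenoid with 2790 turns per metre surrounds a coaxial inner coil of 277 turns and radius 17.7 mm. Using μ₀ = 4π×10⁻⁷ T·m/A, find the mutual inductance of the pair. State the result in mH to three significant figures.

M ≈ 0.956 mH

The outer solenoid produces a uniform field B₁ = μ₀n₁I₁ across the inner coil,
so the flux linkage is N₂Φ = N₂B₁A₂ = μ₀n₁N₂A₂·I₁, giving M = μ₀n₁N₂A₂.
A₂ = πr² = π(1.770×10^-2 m)² = 9.842×10^-4 m².
M = (4π×10⁻⁷)(2790)(277)(9.842×10^-4) = 9.559×10^-4 H.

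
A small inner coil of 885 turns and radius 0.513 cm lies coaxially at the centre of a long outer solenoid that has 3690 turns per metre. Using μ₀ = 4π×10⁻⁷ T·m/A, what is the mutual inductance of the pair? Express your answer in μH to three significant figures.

M ≈ 339 μH

The outer solenoid produces a uniform field B₁ = μ₀n₁I₁ across the inner coil,
so the flux linkage is N₂Φ = N₂B₁A₂ = μ₀n₁N₂A₂·I₁, giving M = μ₀n₁N₂A₂.
A₂ = πr² = π(5.130×10^-3 m)² = 8.268×10^-5 m².
M = (4π×10⁻⁷)(3690)(885)(8.268×10^-5) = 3.393×10^-4 H.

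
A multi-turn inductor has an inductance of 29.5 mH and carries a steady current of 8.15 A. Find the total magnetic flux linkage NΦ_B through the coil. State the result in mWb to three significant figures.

NΦ_B ≈ 240 mWb

From L = NΦ_B/I, the flux linkage is NΦ_B = LI.
NΦ_B = (2.950×10^-2 H)(8.15 A) = 0.2404 Wb.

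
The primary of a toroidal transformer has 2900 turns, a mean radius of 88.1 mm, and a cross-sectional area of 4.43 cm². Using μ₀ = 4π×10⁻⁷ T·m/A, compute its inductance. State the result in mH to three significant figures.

L ≈ 8.46 mH

For a thin toroid, L = μ₀N²A/(2πR).
L = (4π×10⁻⁷)(2900)²(4.430×10^-4) / (2π×8.810×10^-2 m) = 8.458×10^-3 H.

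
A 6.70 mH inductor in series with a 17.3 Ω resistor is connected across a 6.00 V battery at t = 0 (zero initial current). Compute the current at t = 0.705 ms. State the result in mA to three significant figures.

τ = L/R = 6.700×10^-3/17.3 = 3.873×10^-4 s; final current I_∞ = ε/R = 6.00/17.3 = 0.3468 A.
I(t) = I_∞(1 − e^(−t/τ)) with t/τ = 1.820.
I = (0.3468)(1 − e^(−1.820)) = 0.2906 A.

I ≈ 291 mA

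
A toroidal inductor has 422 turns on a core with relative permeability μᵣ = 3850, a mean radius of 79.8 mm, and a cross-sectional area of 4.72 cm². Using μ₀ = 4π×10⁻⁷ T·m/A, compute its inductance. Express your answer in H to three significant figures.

For a thin toroid, L = μ₀μᵣN²A/(2πR).
L = (4π×10⁻⁷)(3850)(422)²(4.720×10^-4) / (2π×7.980×10^-2 m) = 0.8111 H.

L ≈ 0.811 H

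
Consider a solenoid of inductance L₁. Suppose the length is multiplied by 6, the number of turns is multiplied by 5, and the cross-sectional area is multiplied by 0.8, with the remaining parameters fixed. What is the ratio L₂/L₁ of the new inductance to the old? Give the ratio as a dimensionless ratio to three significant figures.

For a solenoid, L ∝ μᵣN²A/ℓ.
L₂/L₁ = (6)^-1 × (5)^2 × (0.8) = 3.33.

L₂/L₁ = 3.33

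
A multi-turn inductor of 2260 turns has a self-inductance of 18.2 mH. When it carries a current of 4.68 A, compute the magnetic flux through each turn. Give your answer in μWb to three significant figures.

Φ_B ≈ 37.7 μWb

From L = NΦ_B/I, the flux per turn is Φ_B = LI/N.
Φ_B = (1.820×10^-2 H)(4.68 A)/2260 = 3.769×10^-5 Wb.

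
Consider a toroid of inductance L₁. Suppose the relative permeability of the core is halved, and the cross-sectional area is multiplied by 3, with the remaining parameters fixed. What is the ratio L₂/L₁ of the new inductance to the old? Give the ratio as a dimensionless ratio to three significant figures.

For a toroid, L ∝ μᵣN²A/R.
L₂/L₁ = (0.5) × (3) = 1.50.

L₂/L₁ = 1.50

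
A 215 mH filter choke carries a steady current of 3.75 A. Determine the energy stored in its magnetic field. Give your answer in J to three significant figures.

U ≈ 1.51 J

Stored magnetic energy: U = ½LI².
U = ½(0.215 H)(3.75 A)² = 1.512 J.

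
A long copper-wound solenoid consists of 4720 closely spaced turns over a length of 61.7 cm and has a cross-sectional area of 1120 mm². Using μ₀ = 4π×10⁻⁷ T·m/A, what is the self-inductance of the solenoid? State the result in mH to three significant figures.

A = 1120 mm² = 1.120×10^-3 m².
For a long solenoid, L = μ₀N²A/ℓ.
L = (4π×10⁻⁷)(4720)²(1.120×10^-3)/(0.617 m) = 5.082×10^-2 H.

L ≈ 50.8 mH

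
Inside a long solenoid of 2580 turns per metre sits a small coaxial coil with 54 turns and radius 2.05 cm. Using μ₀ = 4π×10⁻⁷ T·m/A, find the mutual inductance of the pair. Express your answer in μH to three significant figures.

M ≈ 231 μH

The outer solenoid produces a uniform field B₁ = μ₀n₁I₁ across the inner coil,
so the flux linkage is N₂Φ = N₂B₁A₂ = μ₀n₁N₂A₂·I₁, giving M = μ₀n₁N₂A₂.
A₂ = πr² = π(2.050×10^-2 m)² = 1.320×10^-3 m².
M = (4π×10⁻⁷)(2580)(54)(1.320×10^-3) = 2.311×10^-4 H.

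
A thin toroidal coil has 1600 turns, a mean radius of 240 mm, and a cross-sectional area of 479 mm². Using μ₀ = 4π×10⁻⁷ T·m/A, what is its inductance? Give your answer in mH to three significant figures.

L ≈ 1.02 mH

For a thin toroid, L = μ₀N²A/(2πR).
L = (4π×10⁻⁷)(1600)²(4.790×10^-4) / (2π×0.24 m) = 1.022×10^-3 H.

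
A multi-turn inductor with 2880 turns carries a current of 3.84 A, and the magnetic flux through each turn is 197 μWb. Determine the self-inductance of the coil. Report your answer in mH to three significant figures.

L ≈ 148 mH

Self-inductance is defined by L = NΦ_B/I (flux linkage over current).
L = (2880)(1.970×10^-4 Wb)/(3.84 A) = 0.1477 H.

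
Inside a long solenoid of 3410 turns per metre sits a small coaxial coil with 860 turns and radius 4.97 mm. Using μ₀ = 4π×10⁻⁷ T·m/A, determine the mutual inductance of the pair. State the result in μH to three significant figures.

The outer solenoid produces a uniform field B₁ = μ₀n₁I₁ across the inner coil,
so the flux linkage is N₂Φ = N₂B₁A₂ = μ₀n₁N₂A₂·I₁, giving M = μ₀n₁N₂A₂.
A₂ = πr² = π(4.970×10^-3 m)² = 7.760×10^-5 m².
M = (4π×10⁻⁷)(3410)(860)(7.760×10^-5) = 2.860×10^-4 H.

M ≈ 286 μH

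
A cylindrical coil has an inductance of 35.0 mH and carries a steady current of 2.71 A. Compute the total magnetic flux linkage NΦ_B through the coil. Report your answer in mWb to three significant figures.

NΦ_B ≈ 94.9 mWb

From L = NΦ_B/I, the flux linkage is NΦ_B = LI.
NΦ_B = (3.500×10^-2 H)(2.71 A) = 9.485×10^-2 Wb.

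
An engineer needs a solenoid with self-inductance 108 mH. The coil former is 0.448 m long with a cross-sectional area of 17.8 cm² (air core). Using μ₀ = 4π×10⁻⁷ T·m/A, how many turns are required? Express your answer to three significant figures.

N ≈ 4650 turns

A = 17.8 cm² = 1.780×10^-3 m².
From L = μ₀N²A/ℓ, N = √(Lℓ / (μ₀A)).
N = √[(0.108)(0.448) / ((4π×10⁻⁷)×1.780×10^-3)] = √(2.163×10^7) ≈ 4650.9.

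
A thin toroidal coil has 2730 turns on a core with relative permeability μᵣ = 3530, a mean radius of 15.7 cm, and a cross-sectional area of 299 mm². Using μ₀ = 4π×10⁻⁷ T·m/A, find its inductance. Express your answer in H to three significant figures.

For a thin toroid, L = μ₀μᵣN²A/(2πR).
L = (4π×10⁻⁷)(3530)(2730)²(2.990×10^-4) / (2π×0.157 m) = 10.02 H.

L ≈ 10.0 H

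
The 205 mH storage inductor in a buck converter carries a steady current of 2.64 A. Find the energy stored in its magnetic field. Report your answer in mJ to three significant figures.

Stored magnetic energy: U = ½LI².
U = ½(0.205 H)(2.64 A)² = 0.7144 J.

U ≈ 714 mJ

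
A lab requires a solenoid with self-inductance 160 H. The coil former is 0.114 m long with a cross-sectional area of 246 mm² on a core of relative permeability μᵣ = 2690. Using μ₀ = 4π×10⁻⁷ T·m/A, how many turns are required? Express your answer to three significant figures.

N ≈ 4680 turns

A = 246 mm² = 2.460×10^-4 m².
From L = μ₀μᵣN²A/ℓ, N = √(Lℓ / (μ₀μᵣA)).
N = √[(160)(0.114) / ((4π×10⁻⁷)(2690)×2.460×10^-4)] = √(2.193×10^7) ≈ 4683.4.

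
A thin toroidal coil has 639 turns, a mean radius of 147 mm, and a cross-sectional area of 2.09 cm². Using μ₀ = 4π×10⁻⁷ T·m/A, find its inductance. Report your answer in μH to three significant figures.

For a thin toroid, L = μ₀N²A/(2πR).
L = (4π×10⁻⁷)(639)²(2.090×10^-4) / (2π×0.147 m) = 1.161×10^-4 H.

L ≈ 116 μH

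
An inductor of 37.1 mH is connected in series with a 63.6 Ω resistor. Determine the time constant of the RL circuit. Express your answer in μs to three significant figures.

τ = L/R = (3.710×10^-2 H)/(63.6 Ω) = 5.833×10^-4 s.

τ ≈ 583 μs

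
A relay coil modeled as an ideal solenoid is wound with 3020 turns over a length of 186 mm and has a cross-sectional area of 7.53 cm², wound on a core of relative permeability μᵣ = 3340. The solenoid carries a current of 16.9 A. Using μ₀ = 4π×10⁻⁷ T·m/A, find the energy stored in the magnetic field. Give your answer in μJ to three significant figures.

A = 7.53 cm² = 7.530×10^-4 m².
L = μ₀μᵣN²A/ℓ = (4π×10⁻⁷)(3340)(3020)²(7.530×10^-4)/(0.186) = 155 H.
U = ½LI² = ½(155)(16.9)² = 2.213×10^4 J.

U ≈ 22100000000 μJ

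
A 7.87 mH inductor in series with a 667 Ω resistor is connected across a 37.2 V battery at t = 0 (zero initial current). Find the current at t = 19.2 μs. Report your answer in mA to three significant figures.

τ = L/R = 7.870×10^-3/667 = 1.180×10^-5 s; final current I_∞ = ε/R = 37.2/667 = 5.577×10^-2 A.
I(t) = I_∞(1 − e^(−t/τ)) with t/τ = 1.627.
I = (5.577×10^-2)(1 − e^(−1.627)) = 4.481×10^-2 A.

I ≈ 44.8 mA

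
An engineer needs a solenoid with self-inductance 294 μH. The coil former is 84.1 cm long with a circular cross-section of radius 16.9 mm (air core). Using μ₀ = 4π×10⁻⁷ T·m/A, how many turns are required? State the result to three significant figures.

A = πr² = π(1.690×10^-2 m)² = 8.973×10^-4 m².
From L = μ₀N²A/ℓ, N = √(Lℓ / (μ₀A)).
N = √[(2.940×10^-4)(0.841) / ((4π×10⁻⁷)×8.973×10^-4)] = √(2.193×10^5) ≈ 468.3.

N ≈ 468 turns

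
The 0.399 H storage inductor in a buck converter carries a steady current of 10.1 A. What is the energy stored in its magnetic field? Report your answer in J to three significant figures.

Stored magnetic energy: U = ½LI².
U = ½(0.399 H)(10.1 A)² = 20.35 J.

U ≈ 20.4 J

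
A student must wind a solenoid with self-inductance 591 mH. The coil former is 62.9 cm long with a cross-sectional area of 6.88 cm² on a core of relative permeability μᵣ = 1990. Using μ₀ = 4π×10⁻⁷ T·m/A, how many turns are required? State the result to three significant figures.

A = 6.88 cm² = 6.880×10^-4 m².
From L = μ₀μᵣN²A/ℓ, N = √(Lℓ / (μ₀μᵣA)).
N = √[(0.591)(0.629) / ((4π×10⁻⁷)(1990)×6.880×10^-4)] = √(2.161×10^5) ≈ 464.8.

N ≈ 465 turns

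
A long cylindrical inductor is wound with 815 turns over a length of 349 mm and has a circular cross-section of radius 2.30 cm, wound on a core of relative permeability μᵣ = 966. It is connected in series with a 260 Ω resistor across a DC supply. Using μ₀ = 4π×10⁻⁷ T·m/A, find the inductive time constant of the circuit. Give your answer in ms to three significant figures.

A = πr² = π(2.300×10^-2 m)² = 1.662×10^-3 m².
L = μ₀μᵣN²A/ℓ = (4π×10⁻⁷)(966)(815)²(1.662×10^-3)/(0.349) = 3.84 H.
τ = L/R = (3.84)/(260) = 1.477×10^-2 s.

τ ≈ 14.8 ms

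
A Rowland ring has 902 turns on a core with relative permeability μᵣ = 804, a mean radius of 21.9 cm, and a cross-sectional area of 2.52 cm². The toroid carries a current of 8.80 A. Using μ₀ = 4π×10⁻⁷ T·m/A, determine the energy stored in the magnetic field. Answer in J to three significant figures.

L = μ₀μᵣN²A/(2πR) = (4π×10⁻⁷)(804)(902)²(2.520×10^-4)/(2π×0.219) = 0.1505 H.
U = ½LI² = ½(0.1505)(8.80)² = 5.829 J.

U ≈ 5.83 J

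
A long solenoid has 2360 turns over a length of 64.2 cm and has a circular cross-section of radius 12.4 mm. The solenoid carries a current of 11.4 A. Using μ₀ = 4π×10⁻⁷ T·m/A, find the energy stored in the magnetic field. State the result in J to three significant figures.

U ≈ 0.342 J

A = πr² = π(1.240×10^-2 m)² = 4.831×10^-4 m².
L = μ₀N²A/ℓ = (4π×10⁻⁷)(2360)²(4.831×10^-4)/(0.642) = 5.266×10^-3 H.
U = ½LI² = ½(5.266×10^-3)(11.4)² = 0.3422 J.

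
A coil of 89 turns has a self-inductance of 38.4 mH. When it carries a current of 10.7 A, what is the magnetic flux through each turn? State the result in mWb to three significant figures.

Φ_B ≈ 4.62 mWb

From L = NΦ_B/I, the flux per turn is Φ_B = LI/N.
Φ_B = (3.840×10^-2 H)(10.7 A)/89 = 4.617×10^-3 Wb.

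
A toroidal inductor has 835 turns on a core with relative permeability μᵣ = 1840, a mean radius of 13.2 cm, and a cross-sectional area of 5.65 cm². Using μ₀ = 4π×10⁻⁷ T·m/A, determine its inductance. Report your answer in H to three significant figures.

For a thin toroid, L = μ₀μᵣN²A/(2πR).
L = (4π×10⁻⁷)(1840)(835)²(5.650×10^-4) / (2π×0.132 m) = 1.098 H.

L ≈ 1.10 H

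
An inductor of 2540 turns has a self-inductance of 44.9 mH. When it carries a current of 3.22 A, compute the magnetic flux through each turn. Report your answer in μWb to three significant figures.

Φ_B ≈ 56.9 μWb

From L = NΦ_B/I, the flux per turn is Φ_B = LI/N.
Φ_B = (4.490×10^-2 H)(3.22 A)/2540 = 5.692×10^-5 Wb.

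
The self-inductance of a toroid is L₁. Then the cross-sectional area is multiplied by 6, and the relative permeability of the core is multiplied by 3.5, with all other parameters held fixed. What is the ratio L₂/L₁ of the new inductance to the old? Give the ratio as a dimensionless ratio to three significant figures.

L₂/L₁ = 21.0

For a toroid, L ∝ μᵣN²A/R.
L₂/L₁ = (6) × (3.5) = 21.0.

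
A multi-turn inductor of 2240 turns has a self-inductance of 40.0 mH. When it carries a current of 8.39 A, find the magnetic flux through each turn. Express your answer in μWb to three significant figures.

Φ_B ≈ 150 μWb

From L = NΦ_B/I, the flux per turn is Φ_B = LI/N.
Φ_B = (4.000×10^-2 H)(8.39 A)/2240 = 1.498×10^-4 Wb.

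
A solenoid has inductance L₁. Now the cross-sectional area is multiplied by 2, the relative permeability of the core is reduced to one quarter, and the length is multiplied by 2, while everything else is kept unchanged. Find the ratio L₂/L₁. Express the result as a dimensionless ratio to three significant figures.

L₂/L₁ = 0.250

For a solenoid, L ∝ μᵣN²A/ℓ.
L₂/L₁ = (2) × (0.25) × (2)^-1 = 0.250.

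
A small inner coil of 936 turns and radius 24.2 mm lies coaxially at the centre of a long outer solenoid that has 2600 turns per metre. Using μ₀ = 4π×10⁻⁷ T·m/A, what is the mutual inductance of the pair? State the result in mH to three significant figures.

The outer solenoid produces a uniform field B₁ = μ₀n₁I₁ across the inner coil,
so the flux linkage is N₂Φ = N₂B₁A₂ = μ₀n₁N₂A₂·I₁, giving M = μ₀n₁N₂A₂.
A₂ = πr² = π(2.420×10^-2 m)² = 1.840×10^-3 m².
M = (4π×10⁻⁷)(2600)(936)(1.840×10^-3) = 5.627×10^-3 H.

M ≈ 5.63 mH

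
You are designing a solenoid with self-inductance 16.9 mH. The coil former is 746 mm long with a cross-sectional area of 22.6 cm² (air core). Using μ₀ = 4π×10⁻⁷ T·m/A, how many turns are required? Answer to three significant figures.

N ≈ 2110 turns

A = 22.6 cm² = 2.260×10^-3 m².
From L = μ₀N²A/ℓ, N = √(Lℓ / (μ₀A)).
N = √[(1.690×10^-2)(0.746) / ((4π×10⁻⁷)×2.260×10^-3)] = √(4.439×10^6) ≈ 2106.9.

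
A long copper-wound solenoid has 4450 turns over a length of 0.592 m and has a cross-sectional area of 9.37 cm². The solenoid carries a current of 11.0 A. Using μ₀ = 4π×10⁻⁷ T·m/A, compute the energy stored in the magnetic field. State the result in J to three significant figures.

A = 9.37 cm² = 9.370×10^-4 m².
L = μ₀N²A/ℓ = (4π×10⁻⁷)(4450)²(9.370×10^-4)/(0.592) = 3.939×10^-2 H.
U = ½LI² = ½(3.939×10^-2)(11.0)² = 2.383 J.

U ≈ 2.38 J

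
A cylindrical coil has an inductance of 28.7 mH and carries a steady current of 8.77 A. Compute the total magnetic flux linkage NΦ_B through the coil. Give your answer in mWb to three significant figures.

From L = NΦ_B/I, the flux linkage is NΦ_B = LI.
NΦ_B = (2.870×10^-2 H)(8.77 A) = 0.2517 Wb.

NΦ_B ≈ 252 mWb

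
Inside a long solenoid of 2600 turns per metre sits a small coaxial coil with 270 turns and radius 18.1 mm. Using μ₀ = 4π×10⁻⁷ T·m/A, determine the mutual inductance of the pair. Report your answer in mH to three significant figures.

M ≈ 0.908 mH

The outer solenoid produces a uniform field B₁ = μ₀n₁I₁ across the inner coil,
so the flux linkage is N₂Φ = N₂B₁A₂ = μ₀n₁N₂A₂·I₁, giving M = μ₀n₁N₂A₂.
A₂ = πr² = π(1.810×10^-2 m)² = 1.029×10^-3 m².
M = (4π×10⁻⁷)(2600)(270)(1.029×10^-3) = 9.079×10^-4 H.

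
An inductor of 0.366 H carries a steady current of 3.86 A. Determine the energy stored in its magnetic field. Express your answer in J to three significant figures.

U ≈ 2.73 J

Stored magnetic energy: U = ½LI².
U = ½(0.366 H)(3.86 A)² = 2.727 J.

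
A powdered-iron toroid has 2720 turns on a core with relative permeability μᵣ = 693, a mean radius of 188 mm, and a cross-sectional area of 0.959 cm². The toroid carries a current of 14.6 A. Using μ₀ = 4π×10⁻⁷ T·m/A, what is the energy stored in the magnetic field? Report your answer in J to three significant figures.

U ≈ 55.7 J

L = μ₀μᵣN²A/(2πR) = (4π×10⁻⁷)(693)(2720)²(9.590×10^-5)/(2π×0.188) = 0.5231 H.
U = ½LI² = ½(0.5231)(14.6)² = 55.749 J.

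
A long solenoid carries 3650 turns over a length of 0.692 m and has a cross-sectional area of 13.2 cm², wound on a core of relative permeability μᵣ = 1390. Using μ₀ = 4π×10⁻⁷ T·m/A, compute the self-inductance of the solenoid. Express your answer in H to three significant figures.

L ≈ 44.4 H

A = 13.2 cm² = 1.320×10^-3 m².
For a long solenoid, L = μ₀μᵣN²A/ℓ.
L = (4π×10⁻⁷)(1390)(3650)²(1.320×10^-3)/(0.692 m) = 44.39 H.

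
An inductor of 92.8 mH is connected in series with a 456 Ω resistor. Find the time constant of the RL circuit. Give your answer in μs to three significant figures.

τ ≈ 204 μs

τ = L/R = (9.280×10^-2 H)/(456 Ω) = 2.035×10^-4 s.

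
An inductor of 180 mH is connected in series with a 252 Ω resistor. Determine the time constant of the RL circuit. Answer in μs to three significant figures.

τ = L/R = (0.18 H)/(252 Ω) = 7.143×10^-4 s.

τ ≈ 714 μs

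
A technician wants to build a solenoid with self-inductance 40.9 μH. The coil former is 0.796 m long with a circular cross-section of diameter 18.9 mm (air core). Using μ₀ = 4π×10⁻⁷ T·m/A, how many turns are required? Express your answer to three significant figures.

A = π(d/2)² = π(9.450×10^-3 m)² = 2.806×10^-4 m².
From L = μ₀N²A/ℓ, N = √(Lℓ / (μ₀A)).
N = √[(4.090×10^-5)(0.796) / ((4π×10⁻⁷)×2.806×10^-4)] = √(9.234×10^4) ≈ 303.9.

N ≈ 304 turns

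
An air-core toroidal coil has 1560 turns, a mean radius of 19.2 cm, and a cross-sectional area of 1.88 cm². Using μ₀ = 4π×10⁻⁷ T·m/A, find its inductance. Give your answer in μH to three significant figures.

L ≈ 477 μH

For a thin toroid, L = μ₀N²A/(2πR).
L = (4π×10⁻⁷)(1560)²(1.880×10^-4) / (2π×0.192 m) = 4.766×10^-4 H.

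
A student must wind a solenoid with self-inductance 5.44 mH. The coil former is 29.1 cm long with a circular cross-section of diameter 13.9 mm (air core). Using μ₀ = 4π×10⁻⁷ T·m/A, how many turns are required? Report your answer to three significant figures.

A = π(d/2)² = π(6.950×10^-3 m)² = 1.517×10^-4 m².
From L = μ₀N²A/ℓ, N = √(Lℓ / (μ₀A)).
N = √[(5.440×10^-3)(0.291) / ((4π×10⁻⁷)×1.517×10^-4)] = √(8.302×10^6) ≈ 2881.3.

N ≈ 2880 turns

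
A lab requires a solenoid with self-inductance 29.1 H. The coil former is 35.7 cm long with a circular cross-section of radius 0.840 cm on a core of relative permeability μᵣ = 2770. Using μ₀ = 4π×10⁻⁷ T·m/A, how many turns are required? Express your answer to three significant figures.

N ≈ 3670 turns

A = πr² = π(8.400×10^-3 m)² = 2.217×10^-4 m².
From L = μ₀μᵣN²A/ℓ, N = √(Lℓ / (μ₀μᵣA)).
N = √[(29.1)(0.357) / ((4π×10⁻⁷)(2770)×2.217×10^-4)] = √(1.346×10^7) ≈ 3669.3.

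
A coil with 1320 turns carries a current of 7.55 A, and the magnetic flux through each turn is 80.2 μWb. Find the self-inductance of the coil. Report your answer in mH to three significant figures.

L ≈ 14.0 mH

Self-inductance is defined by L = NΦ_B/I (flux linkage over current).
L = (1320)(8.020×10^-5 Wb)/(7.55 A) = 1.402×10^-2 H.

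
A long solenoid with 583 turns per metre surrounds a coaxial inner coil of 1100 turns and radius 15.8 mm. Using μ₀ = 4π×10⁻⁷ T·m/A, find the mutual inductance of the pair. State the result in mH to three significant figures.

The outer solenoid produces a uniform field B₁ = μ₀n₁I₁ across the inner coil,
so the flux linkage is N₂Φ = N₂B₁A₂ = μ₀n₁N₂A₂·I₁, giving M = μ₀n₁N₂A₂.
A₂ = πr² = π(1.580×10^-2 m)² = 7.843×10^-4 m².
M = (4π×10⁻⁷)(583)(1100)(7.843×10^-4) = 6.320×10^-4 H.

M ≈ 0.632 mH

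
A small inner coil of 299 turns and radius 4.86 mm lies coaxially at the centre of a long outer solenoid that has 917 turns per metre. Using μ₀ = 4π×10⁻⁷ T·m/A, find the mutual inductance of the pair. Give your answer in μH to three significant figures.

M ≈ 25.6 μH

The outer solenoid produces a uniform field B₁ = μ₀n₁I₁ across the inner coil,
so the flux linkage is N₂Φ = N₂B₁A₂ = μ₀n₁N₂A₂·I₁, giving M = μ₀n₁N₂A₂.
A₂ = πr² = π(4.860×10^-3 m)² = 7.420×10^-5 m².
M = (4π×10⁻⁷)(917)(299)(7.420×10^-5) = 2.557×10^-5 H.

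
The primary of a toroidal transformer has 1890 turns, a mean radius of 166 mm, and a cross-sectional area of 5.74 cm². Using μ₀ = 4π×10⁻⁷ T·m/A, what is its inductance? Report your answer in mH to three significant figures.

For a thin toroid, L = μ₀N²A/(2πR).
L = (4π×10⁻⁷)(1890)²(5.740×10^-4) / (2π×0.166 m) = 2.470×10^-3 H.

L ≈ 2.47 mH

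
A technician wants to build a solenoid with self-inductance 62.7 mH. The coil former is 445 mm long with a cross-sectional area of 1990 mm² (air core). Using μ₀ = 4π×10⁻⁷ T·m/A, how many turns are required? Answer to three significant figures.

N ≈ 3340 turns

A = 1990 mm² = 1.990×10^-3 m².
From L = μ₀N²A/ℓ, N = √(Lℓ / (μ₀A)).
N = √[(6.270×10^-2)(0.445) / ((4π×10⁻⁷)×1.990×10^-3)] = √(1.116×10^7) ≈ 3340.3.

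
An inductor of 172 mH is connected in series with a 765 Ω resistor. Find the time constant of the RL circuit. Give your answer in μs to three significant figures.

τ = L/R = (0.172 H)/(765 Ω) = 2.248×10^-4 s.

τ ≈ 225 μs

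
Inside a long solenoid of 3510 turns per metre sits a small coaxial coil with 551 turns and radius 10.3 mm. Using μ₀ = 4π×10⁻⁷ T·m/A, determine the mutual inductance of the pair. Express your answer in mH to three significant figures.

M ≈ 0.810 mH

The outer solenoid produces a uniform field B₁ = μ₀n₁I₁ across the inner coil,
so the flux linkage is N₂Φ = N₂B₁A₂ = μ₀n₁N₂A₂·I₁, giving M = μ₀n₁N₂A₂.
A₂ = πr² = π(1.030×10^-2 m)² = 3.333×10^-4 m².
M = (4π×10⁻⁷)(3510)(551)(3.333×10^-4) = 8.100×10^-4 H.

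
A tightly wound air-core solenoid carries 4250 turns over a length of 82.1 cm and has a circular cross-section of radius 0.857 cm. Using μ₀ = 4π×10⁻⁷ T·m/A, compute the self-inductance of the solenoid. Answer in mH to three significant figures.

L ≈ 6.38 mH

A = πr² = π(8.570×10^-3 m)² = 2.307×10^-4 m².
For a long solenoid, L = μ₀N²A/ℓ.
L = (4π×10⁻⁷)(4250)²(2.307×10^-4)/(0.821 m) = 6.379×10^-3 H.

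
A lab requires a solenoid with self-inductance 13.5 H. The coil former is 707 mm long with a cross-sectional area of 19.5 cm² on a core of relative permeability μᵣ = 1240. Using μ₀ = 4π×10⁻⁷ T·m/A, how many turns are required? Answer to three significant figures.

A = 19.5 cm² = 1.950×10^-3 m².
From L = μ₀μᵣN²A/ℓ, N = √(Lℓ / (μ₀μᵣA)).
N = √[(13.5)(0.707) / ((4π×10⁻⁷)(1240)×1.950×10^-3)] = √(3.141×10^6) ≈ 1772.3.

N ≈ 1770 turns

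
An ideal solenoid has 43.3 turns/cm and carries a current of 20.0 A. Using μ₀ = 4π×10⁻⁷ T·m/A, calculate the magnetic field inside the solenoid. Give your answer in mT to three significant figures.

B ≈ 109 mT

Inside a long solenoid, B = μ₀nI.
B = (4π×10⁻⁷)(4.330×10^3 m⁻¹)(20.0 A) = 0.1088 T.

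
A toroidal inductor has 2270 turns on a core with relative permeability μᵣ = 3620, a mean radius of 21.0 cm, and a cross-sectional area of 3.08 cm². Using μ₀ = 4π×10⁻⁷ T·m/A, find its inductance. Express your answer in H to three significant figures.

L ≈ 5.47 H

For a thin toroid, L = μ₀μᵣN²A/(2πR).
L = (4π×10⁻⁷)(3620)(2270)²(3.080×10^-4) / (2π×0.21 m) = 5.472 H.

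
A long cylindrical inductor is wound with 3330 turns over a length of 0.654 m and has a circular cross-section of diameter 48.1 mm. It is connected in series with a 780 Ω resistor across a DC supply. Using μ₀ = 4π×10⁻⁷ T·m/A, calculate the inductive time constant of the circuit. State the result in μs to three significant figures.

τ ≈ 49.6 μs

A = π(d/2)² = π(2.405×10^-2 m)² = 1.817×10^-3 m².
L = μ₀N²A/ℓ = (4π×10⁻⁷)(3330)²(1.817×10^-3)/(0.654) = 3.872×10^-2 H.
τ = L/R = (3.872×10^-2)/(780) = 4.964×10^-5 s.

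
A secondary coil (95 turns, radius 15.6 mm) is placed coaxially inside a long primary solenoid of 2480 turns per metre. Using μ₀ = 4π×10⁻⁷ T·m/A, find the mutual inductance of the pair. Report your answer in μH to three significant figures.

M ≈ 226 μH

The outer solenoid produces a uniform field B₁ = μ₀n₁I₁ across the inner coil,
so the flux linkage is N₂Φ = N₂B₁A₂ = μ₀n₁N₂A₂·I₁, giving M = μ₀n₁N₂A₂.
A₂ = πr² = π(1.560×10^-2 m)² = 7.645×10^-4 m².
M = (4π×10⁻⁷)(2480)(95)(7.645×10^-4) = 2.264×10^-4 H.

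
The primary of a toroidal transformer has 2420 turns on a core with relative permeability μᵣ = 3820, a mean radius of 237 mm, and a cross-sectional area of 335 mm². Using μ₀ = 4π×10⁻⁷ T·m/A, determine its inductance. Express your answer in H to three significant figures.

For a thin toroid, L = μ₀μᵣN²A/(2πR).
L = (4π×10⁻⁷)(3820)(2420)²(3.350×10^-4) / (2π×0.237 m) = 6.324 H.

L ≈ 6.32 H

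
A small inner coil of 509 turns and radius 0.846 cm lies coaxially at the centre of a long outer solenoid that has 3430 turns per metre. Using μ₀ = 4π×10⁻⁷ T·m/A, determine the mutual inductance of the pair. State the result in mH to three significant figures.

The outer solenoid produces a uniform field B₁ = μ₀n₁I₁ across the inner coil,
so the flux linkage is N₂Φ = N₂B₁A₂ = μ₀n₁N₂A₂·I₁, giving M = μ₀n₁N₂A₂.
A₂ = πr² = π(8.460×10^-3 m)² = 2.248×10^-4 m².
M = (4π×10⁻⁷)(3430)(509)(2.248×10^-4) = 4.933×10^-4 H.

M ≈ 0.493 mH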